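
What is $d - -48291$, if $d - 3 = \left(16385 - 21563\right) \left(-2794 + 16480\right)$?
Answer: $-70817814$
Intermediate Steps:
$d = -70866105$ ($d = 3 + \left(16385 - 21563\right) \left(-2794 + 16480\right) = 3 - 70866108 = -70866105$)
$d - -48291 = -70866105 - -48291 = -70866105 + 48291 = -70817814$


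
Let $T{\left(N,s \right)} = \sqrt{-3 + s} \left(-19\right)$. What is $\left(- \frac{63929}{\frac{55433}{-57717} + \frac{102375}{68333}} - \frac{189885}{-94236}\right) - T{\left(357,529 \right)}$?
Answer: $- \frac{3959956181048937929}{33310457818316} + 19 \sqrt{526} \approx -1.1844 \cdot 10^{5}$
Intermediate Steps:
$T{\left(N,s \right)} = - 19 \sqrt{-3 + s}$
$\left(- \frac{63929}{\frac{55433}{-57717} + \frac{102375}{68333}} - \frac{189885}{-94236}\right) - T{\left(357,529 \right)} = \left(- \frac{63929}{\frac{55433}{-57717} + \frac{102375}{68333}} - \frac{189885}{-94236}\right) - - 19 \sqrt{-3 + 529} = \left(- \frac{63929}{55433 \left(- \frac{1}{57717}\right) + 102375 \cdot \frac{1}{68333}} - - \frac{63295}{31412}\right) - - 19 \sqrt{526} = \left(- \frac{63929}{- \frac{55433}{57717} + \frac{102375}{68333}} + \frac{63295}{31412}\right) + 19 \sqrt{526} = \left(- \frac{63929}{\frac{2120874686}{3943975761}} + \frac{63295}{31412}\right) + 19 \sqrt{526} = \left(\left(-63929\right) \frac{3943975761}{2120874686} + \frac{63295}{31412}\right) + 19 \sqrt{526} = \left(- \frac{252134426424969}{2120874686} + \frac{63295}{31412}\right) + 19 \sqrt{526} = - \frac{3959956181048937929}{33310457818316} + 19 \sqrt{526}$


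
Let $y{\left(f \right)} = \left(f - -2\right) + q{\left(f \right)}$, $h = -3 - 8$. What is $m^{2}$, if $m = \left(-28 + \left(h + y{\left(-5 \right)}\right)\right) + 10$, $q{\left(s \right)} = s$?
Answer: $1369$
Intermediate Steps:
$h = -11$
$y{\left(f \right)} = 2 + 2 f$ ($y{\left(f \right)} = \left(f - -2\right) + f = \left(f + 2\right) + f = \left(2 + f\right) + f = 2 + 2 f$)
$m = -37$ ($m = \left(-28 + \left(-11 + \left(2 + 2 \left(-5\right)\right)\right)\right) + 10 = \left(-28 + \left(-11 + \left(2 - 10\right)\right)\right) + 10 = \left(-28 - 19\right) + 10 = -47 + 10 = -37$)
$m^{2} = \left(-37\right)^{2} = 1369$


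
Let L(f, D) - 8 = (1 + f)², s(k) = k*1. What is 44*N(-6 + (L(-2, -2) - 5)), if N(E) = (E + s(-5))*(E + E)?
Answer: 1232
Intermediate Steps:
s(k) = k
L(f, D) = 8 + (1 + f)²
N(E) = 2*E*(-5 + E) (N(E) = (E - 5)*(E + E) = (-5 + E)*(2*E) = 2*E*(-5 + E))
44*N(-6 + (L(-2, -2) - 5)) = 44*(2*(-6 + ((8 + (1 - 2)²) - 5))*(-5 + (-6 + ((8 + (1 - 2)²) - 5)))) = 44*(2*(-6 + ((8 + (-1)²) - 5))*(-5 + (-6 + ((8 + (-1)²) - 5)))) = 44*(2*(-6 + ((8 + 1) - 5))*(-5 + (-6 + ((8 + 1) - 5)))) = 44*(2*(-6 + (9 - 5))*(-5 + (-6 + (9 - 5)))) = 44*(2*(-6 + 4)*(-5 + (-6 + 4))) = 44*(2*(-2)*(-5 - 2)) = 44*(2*(-2)*(-7)) = 44*28 = 1232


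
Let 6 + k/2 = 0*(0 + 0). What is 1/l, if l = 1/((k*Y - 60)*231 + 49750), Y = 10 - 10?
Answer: 35890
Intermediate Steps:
Y = 0
k = -12 (k = -12 + 2*(0*(0 + 0)) = -12 + 2*(0*0) = -12 + 2*0 = -12 + 0 = -12)
l = 1/35890 (l = 1/((-12*0 - 60)*231 + 49750) = 1/((0 - 60)*231 + 49750) = 1/(-60*231 + 49750) = 1/(-13860 + 49750) = 1/35890 ≈ 2.7863e-5)
1/l = 1/(1/35890) = 35890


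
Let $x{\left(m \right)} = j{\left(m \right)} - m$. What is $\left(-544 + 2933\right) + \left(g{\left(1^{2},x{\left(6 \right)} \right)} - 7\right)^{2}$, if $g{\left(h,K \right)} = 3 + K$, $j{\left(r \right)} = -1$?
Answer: $2510$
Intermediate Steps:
$x{\left(m \right)} = -1 - m$
$\left(-544 + 2933\right) + \left(g{\left(1^{2},x{\left(6 \right)} \right)} - 7\right)^{2} = \left(-544 + 2933\right) + \left(\left(3 - 7\right) - 7\right)^{2} = 2389 + \left(\left(3 - 7\right) - 7\right)^{2} = 2389 + \left(-4 - 7\right)^{2} = 2389 + \left(-11\right)^{2} = 2389 + 121 = 2510$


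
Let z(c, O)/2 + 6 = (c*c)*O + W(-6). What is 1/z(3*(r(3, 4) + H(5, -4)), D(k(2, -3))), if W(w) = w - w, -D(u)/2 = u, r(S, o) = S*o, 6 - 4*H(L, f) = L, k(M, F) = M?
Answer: -2/21633 ≈ -9.2451e-5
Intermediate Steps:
H(L, f) = 3/2 - L/4
D(u) = -2*u
W(w) = 0
z(c, O) = -12 + 2*O*c² (z(c, O) = -12 + 2*((c*c)*O + 0) = -12 + 2*(c²*O + 0) = -12 + 2*(O*c² + 0) = -12 + 2*(O*c²) = -12 + 2*O*c²)
1/z(3*(r(3, 4) + H(5, -4)), D(k(2, -3))) = 1/(-12 + 2*(-2*2)*(3*(3*4 + (3/2 - ¼*5)))²) = 1/(-12 + 2*(-4)*(3*(12 + (3/2 - 5/4)))²) = 1/(-12 + 2*(-4)*(3*(12 + ¼))²) = 1/(-12 + 2*(-4)*(3*(49/4))²) = 1/(-12 + 2*(-4)*(147/4)²) = 1/(-12 + 2*(-4)*(21609/16)) = 1/(-12 - 21609/2) = 1/(-21633/2) = -2/21633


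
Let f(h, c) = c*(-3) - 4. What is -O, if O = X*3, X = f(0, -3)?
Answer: -15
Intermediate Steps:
f(h, c) = -4 - 3*c (f(h, c) = -3*c - 4 = -4 - 3*c)
X = 5 (X = -4 - 3*(-3) = -4 + 9 = 5)
O = 15 (O = 5*3 = 15)
-O = -1*15 = -15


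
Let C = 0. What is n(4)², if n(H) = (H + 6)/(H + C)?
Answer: 25/4 ≈ 6.2500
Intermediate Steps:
n(H) = (6 + H)/H (n(H) = (H + 6)/(H + 0) = (6 + H)/H)
n(4)² = ((6 + 4)/4)² = ((¼)*10)² = (5/2)² = 25/4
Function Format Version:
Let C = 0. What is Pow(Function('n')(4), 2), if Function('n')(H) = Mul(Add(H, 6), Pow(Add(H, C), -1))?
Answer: Rational(25, 4) ≈ 6.2500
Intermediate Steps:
Function('n')(H) = Mul(Pow(H, -1), Add(6, H)) (Function('n')(H) = Mul(Add(H, 6), Pow(Add(H, 0), -1)) = Mul(Add(6, H), Pow(H, -1)) = Mul(Pow(H, -1), Add(6, H)))
Pow(Function('n')(4), 2) = Pow(Mul(Pow(4, -1), Add(6, 4)), 2) = Pow(Mul(Rational(1, 4), 10), 2) = Pow(Rational(5, 2), 2) = Rational(25, 4)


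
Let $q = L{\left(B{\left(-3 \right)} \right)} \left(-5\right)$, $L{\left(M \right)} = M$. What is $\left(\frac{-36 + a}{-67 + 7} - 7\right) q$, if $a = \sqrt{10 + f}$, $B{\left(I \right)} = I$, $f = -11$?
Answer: $-96 - \frac{i}{4} \approx -96.0 - 0.25 i$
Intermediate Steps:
$a = i$ ($a = \sqrt{10 - 11} = \sqrt{-1} = i \approx 1.0 i$)
$q = 15$ ($q = \left(-3\right) \left(-5\right) = 15$)
$\left(\frac{-36 + a}{-67 + 7} - 7\right) q = \left(\frac{-36 + i}{-67 + 7} - 7\right) 15 = \left(\frac{-36 + i}{-60} - 7\right) 15 = \left(\left(-36 + i\right) \left(- \frac{1}{60}\right) - 7\right) 15 = \left(\left(\frac{3}{5} - \frac{i}{60}\right) - 7\right) 15 = \left(- \frac{32}{5} - \frac{i}{60}\right) 15 = -96 - \frac{i}{4}$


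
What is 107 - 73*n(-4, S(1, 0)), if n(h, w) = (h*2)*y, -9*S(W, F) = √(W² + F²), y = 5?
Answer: 3027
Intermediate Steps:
S(W, F) = -√(F² + W²)/9 (S(W, F) = -√(W² + F²)/9 = -√(F² + W²)/9)
n(h, w) = 10*h (n(h, w) = (h*2)*5 = (2*h)*5 = 10*h)
107 - 73*n(-4, S(1, 0)) = 107 - 730*(-4) = 107 - 73*(-40) = 107 + 2920 = 3027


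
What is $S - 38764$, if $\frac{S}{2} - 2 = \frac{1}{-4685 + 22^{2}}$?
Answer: $- \frac{162830762}{4201} \approx -38760.0$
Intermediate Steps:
$S = \frac{16802}{4201}$ ($S = 4 + \frac{2}{-4685 + 22^{2}} = 4 + \frac{2}{-4685 + 484} = 4 + \frac{2}{-4201} = 4 + 2 \left(- \frac{1}{4201}\right) = 4 - \frac{2}{4201} = \frac{16802}{4201} \approx 3.9995$)
$S - 38764 = \frac{16802}{4201} - 38764 = - \frac{162830762}{4201}$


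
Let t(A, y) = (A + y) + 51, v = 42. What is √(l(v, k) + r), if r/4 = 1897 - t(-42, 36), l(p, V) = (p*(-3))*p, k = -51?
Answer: 46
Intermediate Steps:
l(p, V) = -3*p² (l(p, V) = (-3*p)*p = -3*p²)
t(A, y) = 51 + A + y
r = 7408 (r = 4*(1897 - (51 - 42 + 36)) = 4*(1897 - 1*45) = 4*(1897 - 45) = 4*1852 = 7408)
√(l(v, k) + r) = √(-3*42² + 7408) = √(-3*1764 + 7408) = √(-5292 + 7408) = √2116 = 46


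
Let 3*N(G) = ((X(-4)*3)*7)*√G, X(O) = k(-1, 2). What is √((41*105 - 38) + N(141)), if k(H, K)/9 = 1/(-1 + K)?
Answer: √(4267 + 63*√141) ≈ 70.817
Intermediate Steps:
k(H, K) = 9/(-1 + K)
X(O) = 9 (X(O) = 9/(-1 + 2) = 9/1 = 9*1 = 9)
N(G) = 63*√G (N(G) = (((9*3)*7)*√G)/3 = ((27*7)*√G)/3 = (189*√G)/3 = 63*√G)
√((41*105 - 38) + N(141)) = √((41*105 - 38) + 63*√141) = √((4305 - 38) + 63*√141) = √(4267 + 63*√141)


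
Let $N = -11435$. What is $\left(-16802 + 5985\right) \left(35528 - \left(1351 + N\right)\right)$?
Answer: $-493385004$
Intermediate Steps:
$\left(-16802 + 5985\right) \left(35528 - \left(1351 + N\right)\right) = \left(-16802 + 5985\right) \left(35528 - -10084\right) = - 10817 \left(35528 + \left(-1351 + 11435\right)\right) = - 10817 \left(35528 + 10084\right) = \left(-10817\right) 45612 = -493385004$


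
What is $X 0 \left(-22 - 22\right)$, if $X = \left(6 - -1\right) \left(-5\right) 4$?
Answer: $0$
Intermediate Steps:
$X = -140$ ($X = \left(6 + 1\right) \left(-5\right) 4 = 7 \left(-5\right) 4 = \left(-35\right) 4 = -140$)
$X 0 \left(-22 - 22\right) = \left(-140\right) 0 \left(-22 - 22\right) = 0 \left(-22 - 22\right) = 0 \left(-44\right) = 0$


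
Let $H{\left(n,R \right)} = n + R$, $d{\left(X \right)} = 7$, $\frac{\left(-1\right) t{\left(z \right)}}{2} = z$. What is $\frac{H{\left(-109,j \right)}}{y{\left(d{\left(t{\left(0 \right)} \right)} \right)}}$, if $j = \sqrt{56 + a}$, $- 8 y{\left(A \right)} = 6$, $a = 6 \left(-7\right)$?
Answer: $\frac{436}{3} - \frac{4 \sqrt{14}}{3} \approx 140.34$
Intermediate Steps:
$t{\left(z \right)} = - 2 z$
$a = -42$
$y{\left(A \right)} = - \frac{3}{4}$ ($y{\left(A \right)} = \left(- \frac{1}{8}\right) 6 = - \frac{3}{4}$)
$j = \sqrt{14}$ ($j = \sqrt{56 - 42} = \sqrt{14} \approx 3.7417$)
$H{\left(n,R \right)} = R + n$
$\frac{H{\left(-109,j \right)}}{y{\left(d{\left(t{\left(0 \right)} \right)} \right)}} = \frac{\sqrt{14} - 109}{- \frac{3}{4}} = \left(-109 + \sqrt{14}\right) \left(- \frac{4}{3}\right) = \frac{436}{3} - \frac{4 \sqrt{14}}{3}$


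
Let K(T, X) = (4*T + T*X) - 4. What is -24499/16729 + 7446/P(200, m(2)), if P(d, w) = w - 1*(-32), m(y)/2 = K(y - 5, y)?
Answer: -20809687/33458 ≈ -621.96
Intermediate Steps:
K(T, X) = -4 + 4*T + T*X
m(y) = -48 + 8*y + 2*y*(-5 + y) (m(y) = 2*(-4 + 4*(y - 5) + (y - 5)*y) = 2*(-4 + 4*(-5 + y) + (-5 + y)*y) = 2*(-4 + (-20 + 4*y) + y*(-5 + y)) = 2*(-24 + 4*y + y*(-5 + y)) = -48 + 8*y + 2*y*(-5 + y))
P(d, w) = 32 + w (P(d, w) = w + 32 = 32 + w)
-24499/16729 + 7446/P(200, m(2)) = -24499/16729 + 7446/(32 + (-48 - 2*2 + 2*2²)) = -24499*1/16729 + 7446/(32 + (-48 - 4 + 2*4)) = -24499/16729 + 7446/(32 + (-48 - 4 + 8)) = -24499/16729 + 7446/(32 - 44) = -24499/16729 + 7446/(-12) = -24499/16729 + 7446*(-1/12) = -24499/16729 - 1241/2 = -20809687/33458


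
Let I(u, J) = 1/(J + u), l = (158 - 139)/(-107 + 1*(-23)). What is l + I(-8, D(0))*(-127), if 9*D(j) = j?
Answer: 8179/520 ≈ 15.729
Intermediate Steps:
D(j) = j/9
l = -19/130 (l = 19/(-107 - 23) = 19/(-130) = 19*(-1/130) = -19/130 ≈ -0.14615)
l + I(-8, D(0))*(-127) = -19/130 - 127/((1/9)*0 - 8) = -19/130 - 127/(0 - 8) = -19/130 - 127/(-8) = -19/130 - 1/8*(-127) = -19/130 + 127/8 = 8179/520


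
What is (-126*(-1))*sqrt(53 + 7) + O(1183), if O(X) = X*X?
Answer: 1399489 + 252*sqrt(15) ≈ 1.4005e+6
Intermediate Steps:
O(X) = X**2
(-126*(-1))*sqrt(53 + 7) + O(1183) = (-126*(-1))*sqrt(53 + 7) + 1183**2 = 126*sqrt(60) + 1399489 = 126*(2*sqrt(15)) + 1399489 = 252*sqrt(15) + 1399489 = 1399489 + 252*sqrt(15)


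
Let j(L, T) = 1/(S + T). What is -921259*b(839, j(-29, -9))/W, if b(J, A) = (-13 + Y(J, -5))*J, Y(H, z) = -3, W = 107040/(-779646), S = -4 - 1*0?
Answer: -100436115888241/1115 ≈ -9.0077e+10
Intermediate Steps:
S = -4 (S = -4 + 0 = -4)
W = -17840/129941 (W = 107040*(-1/779646) = -17840/129941 ≈ -0.13729)
j(L, T) = 1/(-4 + T)
b(J, A) = -16*J (b(J, A) = (-13 - 3)*J = -16*J)
-921259*b(839, j(-29, -9))/W = -921259/((-17840/(129941*((-16*839))))) = -921259/((-17840/129941/(-13424))) = -921259/((-17840/129941*(-1/13424))) = -921259/1115/109020499 = -921259*109020499/1115 = -100436115888241/1115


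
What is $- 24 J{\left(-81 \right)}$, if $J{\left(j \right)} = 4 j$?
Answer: $7776$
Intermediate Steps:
$- 24 J{\left(-81 \right)} = - 24 \cdot 4 \left(-81\right) = - 24 \left(-324\right) = \left(-1\right) \left(-7776\right) = 7776$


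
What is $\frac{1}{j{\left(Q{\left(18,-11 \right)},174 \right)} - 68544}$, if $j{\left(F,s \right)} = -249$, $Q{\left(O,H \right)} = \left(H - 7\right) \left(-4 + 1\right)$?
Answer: $- \frac{1}{68793} \approx -1.4536 \cdot 10^{-5}$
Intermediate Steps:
$Q{\left(O,H \right)} = 21 - 3 H$ ($Q{\left(O,H \right)} = \left(-7 + H\right) \left(-3\right) = 21 - 3 H$)
$\frac{1}{j{\left(Q{\left(18,-11 \right)},174 \right)} - 68544} = \frac{1}{-249 - 68544} = \frac{1}{-68793} = - \frac{1}{68793}$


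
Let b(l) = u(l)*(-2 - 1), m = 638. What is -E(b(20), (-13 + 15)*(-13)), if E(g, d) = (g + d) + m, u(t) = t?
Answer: -552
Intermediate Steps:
b(l) = -3*l (b(l) = l*(-2 - 1) = l*(-3) = -3*l)
E(g, d) = 638 + d + g (E(g, d) = (g + d) + 638 = (d + g) + 638 = 638 + d + g)
-E(b(20), (-13 + 15)*(-13)) = -(638 + (-13 + 15)*(-13) - 3*20) = -(638 + 2*(-13) - 60) = -(638 - 26 - 60) = -1*552 = -552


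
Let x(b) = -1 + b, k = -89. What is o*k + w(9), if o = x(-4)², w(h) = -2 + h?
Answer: -2218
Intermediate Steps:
o = 25 (o = (-1 - 4)² = (-5)² = 25)
o*k + w(9) = 25*(-89) + (-2 + 9) = -2225 + 7 = -2218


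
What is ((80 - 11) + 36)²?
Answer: 11025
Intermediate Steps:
((80 - 11) + 36)² = (69 + 36)² = 105² = 11025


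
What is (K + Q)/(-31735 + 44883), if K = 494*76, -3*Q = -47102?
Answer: 79867/19722 ≈ 4.0496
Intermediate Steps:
Q = 47102/3 (Q = -⅓*(-47102) = 47102/3 ≈ 15701.)
K = 37544
(K + Q)/(-31735 + 44883) = (37544 + 47102/3)/(-31735 + 44883) = (159734/3)/13148 = (159734/3)*(1/13148) = 79867/19722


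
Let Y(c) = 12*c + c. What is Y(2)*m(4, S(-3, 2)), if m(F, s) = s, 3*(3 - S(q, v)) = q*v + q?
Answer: 156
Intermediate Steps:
S(q, v) = 3 - q/3 - q*v/3 (S(q, v) = 3 - (q*v + q)/3 = 3 - (q + q*v)/3 = 3 + (-q/3 - q*v/3) = 3 - q/3 - q*v/3)
Y(c) = 13*c
Y(2)*m(4, S(-3, 2)) = (13*2)*(3 - 1/3*(-3) - 1/3*(-3)*2) = 26*(3 + 1 + 2) = 26*6 = 156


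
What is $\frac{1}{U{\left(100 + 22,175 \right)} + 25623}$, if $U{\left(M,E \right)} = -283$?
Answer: $\frac{1}{25340} \approx 3.9463 \cdot 10^{-5}$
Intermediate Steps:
$\frac{1}{U{\left(100 + 22,175 \right)} + 25623} = \frac{1}{-283 + 25623} = \frac{1}{25340}$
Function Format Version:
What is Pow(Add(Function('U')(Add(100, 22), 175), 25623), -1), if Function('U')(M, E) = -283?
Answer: Rational(1, 25340) ≈ 3.9463e-5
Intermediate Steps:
Pow(Add(Function('U')(Add(100, 22), 175), 25623), -1) = Pow(Add(-283, 25623), -1) = Pow(25340, -1) = Rational(1, 25340)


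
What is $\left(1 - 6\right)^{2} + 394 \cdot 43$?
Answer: $16967$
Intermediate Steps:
$\left(1 - 6\right)^{2} + 394 \cdot 43 = \left(-5\right)^{2} + 16942 = 25 + 16942 = 16967$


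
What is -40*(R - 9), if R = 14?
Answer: -200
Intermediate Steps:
-40*(R - 9) = -40*(14 - 9) = -40*5 = -200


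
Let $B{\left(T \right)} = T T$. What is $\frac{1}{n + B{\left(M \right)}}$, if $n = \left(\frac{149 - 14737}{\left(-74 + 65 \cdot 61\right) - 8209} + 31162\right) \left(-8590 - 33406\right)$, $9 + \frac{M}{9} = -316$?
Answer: $- \frac{2159}{2807273445417} \approx -7.6907 \cdot 10^{-10}$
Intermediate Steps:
$M = -2925$ ($M = -81 + 9 \left(-316\right) = -81 - 2844 = -2925$)
$B{\left(T \right)} = T^{2}$
$n = - \frac{2825745039792}{2159}$ ($n = \left(- \frac{14588}{\left(-74 + 3965\right) - 8209} + 31162\right) \left(-41996\right) = \left(- \frac{14588}{3891 - 8209} + 31162\right) \left(-41996\right) = \left(- \frac{14588}{-4318} + 31162\right) \left(-41996\right) = \left(\left(-14588\right) \left(- \frac{1}{4318}\right) + 31162\right) \left(-41996\right) = \left(\frac{7294}{2159} + 31162\right) \left(-41996\right) = \frac{67286052}{2159} \left(-41996\right) = - \frac{2825745039792}{2159} \approx -1.3088 \cdot 10^{9}$)
$\frac{1}{n + B{\left(M \right)}} = \frac{1}{- \frac{2825745039792}{2159} + \left(-2925\right)^{2}} = \frac{1}{- \frac{2825745039792}{2159} + 8555625} = \frac{1}{- \frac{2807273445417}{2159}} = - \frac{2159}{2807273445417}$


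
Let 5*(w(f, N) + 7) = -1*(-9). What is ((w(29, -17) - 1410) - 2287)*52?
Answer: -962572/5 ≈ -1.9251e+5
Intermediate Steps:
w(f, N) = -26/5 (w(f, N) = -7 + (-1*(-9))/5 = -7 + (⅕)*9 = -7 + 9/5 = -26/5)
((w(29, -17) - 1410) - 2287)*52 = ((-26/5 - 1410) - 2287)*52 = (-7076/5 - 2287)*52 = -18511/5*52 = -962572/5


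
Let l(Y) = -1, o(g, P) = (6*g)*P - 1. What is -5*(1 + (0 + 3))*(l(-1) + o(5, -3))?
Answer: 1840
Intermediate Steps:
o(g, P) = -1 + 6*P*g (o(g, P) = 6*P*g - 1 = -1 + 6*P*g)
-5*(1 + (0 + 3))*(l(-1) + o(5, -3)) = -5*(1 + (0 + 3))*(-1 + (-1 + 6*(-3)*5)) = -5*(1 + 3)*(-1 + (-1 - 90)) = -20*(-1 - 91) = -20*(-92) = -5*(-368) = 1840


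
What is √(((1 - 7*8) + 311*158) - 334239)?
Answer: 534*I ≈ 534.0*I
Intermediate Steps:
√(((1 - 7*8) + 311*158) - 334239) = √(((1 - 56) + 49138) - 334239) = √((-55 + 49138) - 334239) = √(49083 - 334239) = √(-285156) = 534*I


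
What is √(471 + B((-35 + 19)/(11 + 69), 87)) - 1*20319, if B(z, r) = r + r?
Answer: -20319 + √645 ≈ -20294.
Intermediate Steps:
B(z, r) = 2*r
√(471 + B((-35 + 19)/(11 + 69), 87)) - 1*20319 = √(471 + 2*87) - 1*20319 = √(471 + 174) - 20319 = √645 - 20319 = -20319 + √645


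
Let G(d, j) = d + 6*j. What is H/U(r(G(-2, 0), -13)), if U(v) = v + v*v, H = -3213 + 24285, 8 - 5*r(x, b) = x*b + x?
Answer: 32925/11 ≈ 2993.2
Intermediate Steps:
r(x, b) = 8/5 - x/5 - b*x/5 (r(x, b) = 8/5 - (x*b + x)/5 = 8/5 - (b*x + x)/5 = 8/5 - (x + b*x)/5 = 8/5 + (-x/5 - b*x/5) = 8/5 - x/5 - b*x/5)
H = 21072
U(v) = v + v²
H/U(r(G(-2, 0), -13)) = 21072/(((8/5 - (-2 + 6*0)/5 - ⅕*(-13)*(-2 + 6*0))*(1 + (8/5 - (-2 + 6*0)/5 - ⅕*(-13)*(-2 + 6*0))))) = 21072/(((8/5 - (-2 + 0)/5 - ⅕*(-13)*(-2 + 0))*(1 + (8/5 - (-2 + 0)/5 - ⅕*(-13)*(-2 + 0))))) = 21072/(((8/5 - ⅕*(-2) - ⅕*(-13)*(-2))*(1 + (8/5 - ⅕*(-2) - ⅕*(-13)*(-2))))) = 21072/(((8/5 + ⅖ - 26/5)*(1 + (8/5 + ⅖ - 26/5)))) = 21072/((-16*(1 - 16/5)/5)) = 21072/((-16/5*(-11/5))) = 21072/(176/25) = 21072*(25/176) = 32925/11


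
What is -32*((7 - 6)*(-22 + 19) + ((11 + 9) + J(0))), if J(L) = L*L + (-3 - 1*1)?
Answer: -416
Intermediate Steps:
J(L) = -4 + L² (J(L) = L² + (-3 - 1) = L² - 4 = -4 + L²)
-32*((7 - 6)*(-22 + 19) + ((11 + 9) + J(0))) = -32*((7 - 6)*(-22 + 19) + ((11 + 9) + (-4 + 0²))) = -32*(1*(-3) + (20 + (-4 + 0))) = -32*(-3 + (20 - 4)) = -32*(-3 + 16) = -32*13 = -416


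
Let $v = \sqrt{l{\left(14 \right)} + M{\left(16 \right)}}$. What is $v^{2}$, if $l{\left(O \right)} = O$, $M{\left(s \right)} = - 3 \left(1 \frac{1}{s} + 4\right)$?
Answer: $\frac{29}{16} \approx 1.8125$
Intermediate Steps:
$M{\left(s \right)} = -12 - \frac{3}{s}$ ($M{\left(s \right)} = - 3 \left(\frac{1}{s} + 4\right) = - 3 \left(4 + \frac{1}{s}\right) = -12 - \frac{3}{s}$)
$v = \frac{\sqrt{29}}{4}$ ($v = \sqrt{14 - \left(12 + \frac{3}{16}\right)} = \sqrt{14 - \frac{195}{16}} = \sqrt{\frac{29}{16}} = \frac{\sqrt{29}}{4} \approx 1.3463$)
$v^{2} = \left(\frac{\sqrt{29}}{4}\right)^{2} = \frac{29}{16}$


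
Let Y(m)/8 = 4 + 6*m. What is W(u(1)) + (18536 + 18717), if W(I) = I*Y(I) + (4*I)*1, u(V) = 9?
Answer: 41465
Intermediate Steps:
Y(m) = 32 + 48*m (Y(m) = 8*(4 + 6*m) = 32 + 48*m)
W(I) = 4*I + I*(32 + 48*I) (W(I) = I*(32 + 48*I) + (4*I)*1 = I*(32 + 48*I) + 4*I = 4*I + I*(32 + 48*I))
W(u(1)) + (18536 + 18717) = 12*9*(3 + 4*9) + (18536 + 18717) = 12*9*(3 + 36) + 37253 = 12*9*39 + 37253 = 4212 + 37253 = 41465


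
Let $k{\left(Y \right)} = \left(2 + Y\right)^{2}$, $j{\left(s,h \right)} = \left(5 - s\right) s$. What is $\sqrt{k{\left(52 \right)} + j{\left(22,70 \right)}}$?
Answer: $\sqrt{2542} \approx 50.418$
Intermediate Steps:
$j{\left(s,h \right)} = s \left(5 - s\right)$
$\sqrt{k{\left(52 \right)} + j{\left(22,70 \right)}} = \sqrt{\left(2 + 52\right)^{2} + 22 \left(5 - 22\right)} = \sqrt{54^{2} + 22 \left(5 - 22\right)} = \sqrt{2916 + 22 \left(-17\right)} = \sqrt{2916 - 374} = \sqrt{2542}$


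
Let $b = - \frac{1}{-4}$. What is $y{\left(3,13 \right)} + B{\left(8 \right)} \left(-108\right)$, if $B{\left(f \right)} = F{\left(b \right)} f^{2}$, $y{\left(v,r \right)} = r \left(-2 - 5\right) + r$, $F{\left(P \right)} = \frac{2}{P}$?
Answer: $-55374$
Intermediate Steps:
$b = \frac{1}{4}$ ($b = \left(-1\right) \left(- \frac{1}{4}\right) = \frac{1}{4} \approx 0.25$)
$y{\left(v,r \right)} = - 6 r$ ($y{\left(v,r \right)} = r \left(-7\right) + r = - 7 r + r = - 6 r$)
$B{\left(f \right)} = 8 f^{2}$ ($B{\left(f \right)} = 2 \frac{1}{\frac{1}{4}} f^{2} = 2 \cdot 4 f^{2} = 8 f^{2}$)
$y{\left(3,13 \right)} + B{\left(8 \right)} \left(-108\right) = \left(-6\right) 13 + 8 \cdot 8^{2} \left(-108\right) = -78 + 8 \cdot 64 \left(-108\right) = -78 + 512 \left(-108\right) = -78 - 55296 = -55374$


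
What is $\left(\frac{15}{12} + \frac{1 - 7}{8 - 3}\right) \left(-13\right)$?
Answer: $- \frac{13}{20} \approx -0.65$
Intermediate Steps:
$\left(\frac{15}{12} + \frac{1 - 7}{8 - 3}\right) \left(-13\right) = \left(15 \cdot \frac{1}{12} - \frac{6}{5}\right) \left(-13\right) = \left(\frac{5}{4} - \frac{6}{5}\right) \left(-13\right) = \frac{1}{20} \left(-13\right) = - \frac{13}{20}$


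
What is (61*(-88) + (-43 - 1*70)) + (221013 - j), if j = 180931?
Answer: 34601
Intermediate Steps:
(61*(-88) + (-43 - 1*70)) + (221013 - j) = (61*(-88) + (-43 - 1*70)) + (221013 - 1*180931) = (-5368 + (-43 - 70)) + (221013 - 180931) = (-5368 - 113) + 40082 = -5481 + 40082 = 34601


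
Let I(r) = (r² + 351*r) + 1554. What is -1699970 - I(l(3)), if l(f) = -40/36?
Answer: -137791954/81 ≈ -1.7011e+6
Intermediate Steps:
l(f) = -10/9 (l(f) = -40*1/36 = -10/9)
I(r) = 1554 + r² + 351*r
-1699970 - I(l(3)) = -1699970 - (1554 + (-10/9)² + 351*(-10/9)) = -1699970 - (1554 + 100/81 - 390) = -1699970 - 1*94384/81 = -1699970 - 94384/81 = -137791954/81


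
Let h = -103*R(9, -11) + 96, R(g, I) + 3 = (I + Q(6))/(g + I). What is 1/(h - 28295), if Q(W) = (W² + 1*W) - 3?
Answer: -1/26448 ≈ -3.7810e-5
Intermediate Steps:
Q(W) = -3 + W + W² (Q(W) = (W² + W) - 3 = (W + W²) - 3 = -3 + W + W²)
R(g, I) = -3 + (39 + I)/(I + g) (R(g, I) = -3 + (I + (-3 + 6 + 6²))/(g + I) = -3 + (I + (-3 + 6 + 36))/(I + g) = -3 + (I + 39)/(I + g) = -3 + (39 + I)/(I + g))
h = 1847 (h = -103*(39 - 3*9 - 2*(-11))/(-11 + 9) + 96 = -103*(39 - 27 + 22)/(-2) + 96 = -(-103)*34/2 + 96 = -103*(-17) + 96 = 1751 + 96 = 1847)
1/(h - 28295) = 1/(1847 - 28295) = 1/(-26448) = -1/26448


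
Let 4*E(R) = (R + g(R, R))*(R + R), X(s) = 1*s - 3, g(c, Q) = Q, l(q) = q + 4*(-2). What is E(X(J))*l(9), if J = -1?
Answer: 16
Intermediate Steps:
l(q) = -8 + q (l(q) = q - 8 = -8 + q)
X(s) = -3 + s (X(s) = s - 3 = -3 + s)
E(R) = R² (E(R) = ((R + R)*(R + R))/4 = ((2*R)*(2*R))/4 = (4*R²)/4 = R²)
E(X(J))*l(9) = (-3 - 1)²*(-8 + 9) = (-4)²*1 = 16*1 = 16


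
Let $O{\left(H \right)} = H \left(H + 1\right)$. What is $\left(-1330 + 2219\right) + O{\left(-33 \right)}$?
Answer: $1945$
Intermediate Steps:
$O{\left(H \right)} = H \left(1 + H\right)$
$\left(-1330 + 2219\right) + O{\left(-33 \right)} = \left(-1330 + 2219\right) - 33 \left(1 - 33\right) = 889 - -1056 = 889 + 1056 = 1945$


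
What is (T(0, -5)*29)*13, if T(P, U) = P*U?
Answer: 0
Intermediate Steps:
(T(0, -5)*29)*13 = ((0*(-5))*29)*13 = (0*29)*13 = 0*13 = 0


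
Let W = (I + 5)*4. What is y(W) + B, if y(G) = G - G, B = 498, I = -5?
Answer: 498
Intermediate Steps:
W = 0 (W = (-5 + 5)*4 = 0*4 = 0)
y(G) = 0
y(W) + B = 0 + 498 = 498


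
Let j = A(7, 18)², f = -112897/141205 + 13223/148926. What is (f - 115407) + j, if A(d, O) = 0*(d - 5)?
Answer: -2426919808597717/21029095830 ≈ -1.1541e+5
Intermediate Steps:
f = -14946144907/21029095830 (f = -112897*1/141205 + 13223*(1/148926) = -112897/141205 + 13223/148926 = -14946144907/21029095830 ≈ -0.71074)
A(d, O) = 0 (A(d, O) = 0*(-5 + d) = 0)
j = 0 (j = 0² = 0)
(f - 115407) + j = (-14946144907/21029095830 - 115407) + 0 = -2426919808597717/21029095830 + 0 = -2426919808597717/21029095830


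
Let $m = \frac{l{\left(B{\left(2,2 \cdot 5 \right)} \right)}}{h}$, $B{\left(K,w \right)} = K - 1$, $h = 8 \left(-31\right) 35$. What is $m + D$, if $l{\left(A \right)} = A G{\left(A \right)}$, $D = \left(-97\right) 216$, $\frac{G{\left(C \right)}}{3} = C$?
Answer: $- \frac{181863363}{8680} \approx -20952.0$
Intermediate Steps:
$G{\left(C \right)} = 3 C$
$h = -8680$ ($h = \left(-248\right) 35 = -8680$)
$B{\left(K,w \right)} = -1 + K$ ($B{\left(K,w \right)} = K - 1 = -1 + K$)
$D = -20952$
$l{\left(A \right)} = 3 A^{2}$ ($l{\left(A \right)} = A 3 A = 3 A^{2}$)
$m = - \frac{3}{8680}$ ($m = \frac{3 \left(-1 + 2\right)^{2}}{-8680} = 3 \cdot 1^{2} \left(- \frac{1}{8680}\right) = 3 \cdot 1 \left(- \frac{1}{8680}\right) = 3 \left(- \frac{1}{8680}\right) = - \frac{3}{8680} \approx -0.00034562$)
$m + D = - \frac{3}{8680} - 20952 = - \frac{181863363}{8680}$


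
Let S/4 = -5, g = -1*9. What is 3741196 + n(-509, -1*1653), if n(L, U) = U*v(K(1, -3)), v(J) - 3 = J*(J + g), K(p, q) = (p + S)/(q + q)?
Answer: 45201259/12 ≈ 3.7668e+6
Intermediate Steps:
g = -9
S = -20 (S = 4*(-5) = -20)
K(p, q) = (-20 + p)/(2*q) (K(p, q) = (p - 20)/(q + q) = (-20 + p)/((2*q)) = (-20 + p)*(1/(2*q)) = (-20 + p)/(2*q))
v(J) = 3 + J*(-9 + J) (v(J) = 3 + J*(J - 9) = 3 + J*(-9 + J))
n(L, U) = -557*U/36 (n(L, U) = U*(3 + ((1/2)*(-20 + 1)/(-3))**2 - 9*(-20 + 1)/(2*(-3))) = U*(3 + ((1/2)*(-1/3)*(-19))**2 - 9*(-1)*(-19)/(2*3)) = U*(3 + (19/6)**2 - 9*19/6) = U*(3 + 361/36 - 57/2) = U*(-557/36) = -557*U/36)
3741196 + n(-509, -1*1653) = 3741196 - (-557)*1653/36 = 3741196 - 557/36*(-1653) = 3741196 + 306907/12 = 45201259/12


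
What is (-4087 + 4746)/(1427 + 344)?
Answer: 659/1771 ≈ 0.37211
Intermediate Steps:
(-4087 + 4746)/(1427 + 344) = 659/1771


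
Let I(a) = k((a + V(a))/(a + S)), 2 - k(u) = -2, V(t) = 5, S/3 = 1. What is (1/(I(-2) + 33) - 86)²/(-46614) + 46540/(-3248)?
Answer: -375349454671/25908713796 ≈ -14.487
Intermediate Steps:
S = 3 (S = 3*1 = 3)
k(u) = 4 (k(u) = 2 - 1*(-2) = 2 + 2 = 4)
I(a) = 4
(1/(I(-2) + 33) - 86)²/(-46614) + 46540/(-3248) = (1/(4 + 33) - 86)²/(-46614) + 46540/(-3248) = (1/37 - 86)²*(-1/46614) + 46540*(-1/3248) = (1/37 - 86)²*(-1/46614) - 11635/812 = (-3181/37)²*(-1/46614) - 11635/812 = (10118761/1369)*(-1/46614) - 11635/812 = -10118761/63814566 - 11635/812 = -375349454671/25908713796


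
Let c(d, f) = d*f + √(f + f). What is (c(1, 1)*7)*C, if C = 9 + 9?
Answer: 126 + 126*√2 ≈ 304.19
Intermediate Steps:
c(d, f) = d*f + √2*√f (c(d, f) = d*f + √(2*f) = d*f + √2*√f)
C = 18
(c(1, 1)*7)*C = ((1*1 + √2*√1)*7)*18 = ((1 + √2*1)*7)*18 = ((1 + √2)*7)*18 = (7 + 7*√2)*18 = 126 + 126*√2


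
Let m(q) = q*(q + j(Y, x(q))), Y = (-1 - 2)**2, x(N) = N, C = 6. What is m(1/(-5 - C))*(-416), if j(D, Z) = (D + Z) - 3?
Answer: 26624/121 ≈ 220.03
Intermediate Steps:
Y = 9 (Y = (-3)**2 = 9)
j(D, Z) = -3 + D + Z
m(q) = q*(6 + 2*q) (m(q) = q*(q + (-3 + 9 + q)) = q*(q + (6 + q)) = q*(6 + 2*q))
m(1/(-5 - C))*(-416) = (2*(3 + 1/(-5 - 1*6))/(-5 - 1*6))*(-416) = (2*(3 + 1/(-5 - 6))/(-5 - 6))*(-416) = (2*(3 + 1/(-11))/(-11))*(-416) = (2*(-1/11)*(3 - 1/11))*(-416) = (2*(-1/11)*(32/11))*(-416) = -64/121*(-416) = 26624/121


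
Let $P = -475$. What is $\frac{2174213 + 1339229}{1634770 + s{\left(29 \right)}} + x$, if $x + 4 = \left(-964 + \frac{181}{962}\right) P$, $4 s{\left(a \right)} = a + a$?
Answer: $\frac{1439957567952321}{3145325378} \approx 4.5781 \cdot 10^{5}$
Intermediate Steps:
$s{\left(a \right)} = \frac{a}{2}$ ($s{\left(a \right)} = \frac{a + a}{4} = \frac{2 a}{4} = \frac{a}{2}$)
$x = \frac{440409977}{962}$ ($x = -4 + \left(-964 + \frac{181}{962}\right) \left(-475\right) = -4 - - \frac{440413825}{962} = -4 + \frac{440413825}{962} = \frac{440409977}{962} \approx 4.5781 \cdot 10^{5}$)
$\frac{2174213 + 1339229}{1634770 + s{\left(29 \right)}} + x = \frac{2174213 + 1339229}{1634770 + \frac{1}{2} \cdot 29} + \frac{440409977}{962} = \frac{3513442}{1634770 + \frac{29}{2}} + \frac{440409977}{962} = \frac{3513442}{\frac{3269569}{2}} + \frac{440409977}{962} = 3513442 \cdot \frac{2}{3269569} + \frac{440409977}{962} = \frac{7026884}{3269569} + \frac{440409977}{962} = \frac{1439957567952321}{3145325378}$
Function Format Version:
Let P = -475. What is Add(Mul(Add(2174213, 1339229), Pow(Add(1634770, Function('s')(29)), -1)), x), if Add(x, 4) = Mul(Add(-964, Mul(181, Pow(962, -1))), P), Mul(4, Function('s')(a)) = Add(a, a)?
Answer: Rational(1439957567952321, 3145325378) ≈ 4.5781e+5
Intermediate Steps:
Function('s')(a) = Mul(Rational(1, 2), a) (Function('s')(a) = Mul(Rational(1, 4), Add(a, a)) = Mul(Rational(1, 4), Mul(2, a)) = Mul(Rational(1, 2), a))
x = Rational(440409977, 962) (x = Add(-4, Mul(Add(-964, Mul(181, Pow(962, -1))), -475)) = Add(-4, Mul(Add(-964, Mul(181, Rational(1, 962))), -475)) = Add(-4, Mul(Add(-964, Rational(181, 962)), -475)) = Add(-4, Mul(Rational(-927187, 962), -475)) = Add(-4, Rational(440413825, 962)) = Rational(440409977, 962) ≈ 4.5781e+5)
Add(Mul(Add(2174213, 1339229), Pow(Add(1634770, Function('s')(29)), -1)), x) = Add(Mul(Add(2174213, 1339229), Pow(Add(1634770, Mul(Rational(1, 2), 29)), -1)), Rational(440409977, 962)) = Add(Mul(3513442, Pow(Add(1634770, Rational(29, 2)), -1)), Rational(440409977, 962)) = Add(Mul(3513442, Pow(Rational(3269569, 2), -1)), Rational(440409977, 962)) = Add(Mul(3513442, Rational(2, 3269569)), Rational(440409977, 962)) = Add(Rational(7026884, 3269569), Rational(440409977, 962)) = Rational(1439957567952321, 3145325378)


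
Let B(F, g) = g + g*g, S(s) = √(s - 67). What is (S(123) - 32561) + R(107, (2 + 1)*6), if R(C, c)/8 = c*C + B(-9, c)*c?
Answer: 32095 + 2*√14 ≈ 32102.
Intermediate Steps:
S(s) = √(-67 + s)
B(F, g) = g + g²
R(C, c) = 8*C*c + 8*c²*(1 + c) (R(C, c) = 8*(c*C + (c*(1 + c))*c) = 8*(C*c + c²*(1 + c)) = 8*C*c + 8*c²*(1 + c))
(S(123) - 32561) + R(107, (2 + 1)*6) = (√(-67 + 123) - 32561) + 8*((2 + 1)*6)*(107 + ((2 + 1)*6)*(1 + (2 + 1)*6)) = (√56 - 32561) + 8*(3*6)*(107 + (3*6)*(1 + 3*6)) = (2*√14 - 32561) + 8*18*(107 + 18*(1 + 18)) = (-32561 + 2*√14) + 8*18*(107 + 18*19) = (-32561 + 2*√14) + 8*18*(107 + 342) = (-32561 + 2*√14) + 8*18*449 = (-32561 + 2*√14) + 64656 = 32095 + 2*√14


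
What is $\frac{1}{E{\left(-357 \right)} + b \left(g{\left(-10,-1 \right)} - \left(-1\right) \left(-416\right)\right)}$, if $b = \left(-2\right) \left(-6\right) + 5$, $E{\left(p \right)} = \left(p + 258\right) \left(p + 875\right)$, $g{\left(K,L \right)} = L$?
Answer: $- \frac{1}{58371} \approx -1.7132 \cdot 10^{-5}$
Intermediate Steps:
$E{\left(p \right)} = \left(258 + p\right) \left(875 + p\right)$
$b = 17$ ($b = 12 + 5 = 17$)
$\frac{1}{E{\left(-357 \right)} + b \left(g{\left(-10,-1 \right)} - \left(-1\right) \left(-416\right)\right)} = \frac{1}{\left(225750 + \left(-357\right)^{2} + 1133 \left(-357\right)\right) + 17 \left(-1 - \left(-1\right) \left(-416\right)\right)} = \frac{1}{\left(225750 + 127449 - 404481\right) + 17 \left(-1 - 416\right)} = \frac{1}{-51282 + 17 \left(-1 - 416\right)} = \frac{1}{-51282 + 17 \left(-417\right)} = \frac{1}{-51282 - 7089} = \frac{1}{-58371} = - \frac{1}{58371}$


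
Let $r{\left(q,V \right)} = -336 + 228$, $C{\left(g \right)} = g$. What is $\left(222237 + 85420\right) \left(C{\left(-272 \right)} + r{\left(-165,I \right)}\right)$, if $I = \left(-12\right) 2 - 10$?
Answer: $-116909660$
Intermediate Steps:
$I = -34$ ($I = -24 - 10 = -34$)
$r{\left(q,V \right)} = -108$
$\left(222237 + 85420\right) \left(C{\left(-272 \right)} + r{\left(-165,I \right)}\right) = \left(222237 + 85420\right) \left(-272 - 108\right) = 307657 \left(-380\right) = -116909660$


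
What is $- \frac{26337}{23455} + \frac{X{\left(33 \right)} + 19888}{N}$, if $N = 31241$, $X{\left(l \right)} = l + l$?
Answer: $- \frac{354773147}{732757655} \approx -0.48416$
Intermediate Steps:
$X{\left(l \right)} = 2 l$
$- \frac{26337}{23455} + \frac{X{\left(33 \right)} + 19888}{N} = - \frac{26337}{23455} + \frac{2 \cdot 33 + 19888}{31241} = \left(-26337\right) \frac{1}{23455} + \left(66 + 19888\right) \frac{1}{31241} = - \frac{26337}{23455} + 19954 \cdot \frac{1}{31241} = - \frac{26337}{23455} + \frac{19954}{31241} = - \frac{354773147}{732757655}$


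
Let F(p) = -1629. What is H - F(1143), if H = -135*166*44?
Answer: -984411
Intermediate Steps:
H = -986040 (H = -22410*44 = -986040)
H - F(1143) = -986040 - 1*(-1629) = -986040 + 1629 = -984411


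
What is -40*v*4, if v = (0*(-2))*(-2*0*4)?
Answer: 0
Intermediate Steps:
v = 0 (v = 0*(0*4) = 0*0 = 0)
-40*v*4 = -40*0*4 = 0*4 = 0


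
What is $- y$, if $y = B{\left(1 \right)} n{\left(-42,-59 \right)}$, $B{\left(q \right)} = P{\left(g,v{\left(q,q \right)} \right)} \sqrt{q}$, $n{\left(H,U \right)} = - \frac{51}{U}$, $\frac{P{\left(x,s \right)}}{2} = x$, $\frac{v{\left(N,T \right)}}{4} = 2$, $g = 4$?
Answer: $- \frac{408}{59} \approx -6.9153$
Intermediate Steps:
$v{\left(N,T \right)} = 8$ ($v{\left(N,T \right)} = 4 \cdot 2 = 8$)
$P{\left(x,s \right)} = 2 x$
$B{\left(q \right)} = 8 \sqrt{q}$ ($B{\left(q \right)} = 2 \cdot 4 \sqrt{q} = 8 \sqrt{q}$)
$y = \frac{408}{59}$ ($y = 8 \sqrt{1} \left(- \frac{51}{-59}\right) = 8 \cdot 1 \left(\left(-51\right) \left(- \frac{1}{59}\right)\right) = 8 \cdot \frac{51}{59} = \frac{408}{59} \approx 6.9153$)
$- y = \left(-1\right) \frac{408}{59} = - \frac{408}{59}$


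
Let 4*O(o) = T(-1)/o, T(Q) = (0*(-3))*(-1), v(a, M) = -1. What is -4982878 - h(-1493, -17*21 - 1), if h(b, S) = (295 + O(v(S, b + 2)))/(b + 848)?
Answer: -642791203/129 ≈ -4.9829e+6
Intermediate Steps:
T(Q) = 0 (T(Q) = 0*(-1) = 0)
O(o) = 0 (O(o) = (0/o)/4 = (1/4)*0 = 0)
h(b, S) = 295/(848 + b) (h(b, S) = (295 + 0)/(b + 848) = 295/(848 + b))
-4982878 - h(-1493, -17*21 - 1) = -4982878 - 295/(848 - 1493) = -4982878 - 295/(-645) = -4982878 - 295*(-1)/645 = -4982878 - 1*(-59/129) = -4982878 + 59/129 = -642791203/129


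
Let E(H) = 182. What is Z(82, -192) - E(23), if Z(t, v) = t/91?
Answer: -16480/91 ≈ -181.10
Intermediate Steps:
Z(t, v) = t/91 (Z(t, v) = t*(1/91) = t/91)
Z(82, -192) - E(23) = (1/91)*82 - 1*182 = 82/91 - 182 = -16480/91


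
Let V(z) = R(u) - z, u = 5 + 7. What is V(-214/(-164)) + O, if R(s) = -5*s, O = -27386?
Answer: -2250679/82 ≈ -27447.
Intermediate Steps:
u = 12
V(z) = -60 - z (V(z) = -5*12 - z = -60 - z)
V(-214/(-164)) + O = (-60 - (-214)/(-164)) - 27386 = (-60 - (-214)*(-1)/164) - 27386 = (-60 - 1*107/82) - 27386 = (-60 - 107/82) - 27386 = -5027/82 - 27386 = -2250679/82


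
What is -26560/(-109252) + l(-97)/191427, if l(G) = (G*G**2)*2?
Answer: -48584600018/5228445651 ≈ -9.2924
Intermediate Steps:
l(G) = 2*G**3 (l(G) = G**3*2 = 2*G**3)
-26560/(-109252) + l(-97)/191427 = -26560/(-109252) + (2*(-97)**3)/191427 = -26560*(-1/109252) + (2*(-912673))*(1/191427) = 6640/27313 - 1825346*1/191427 = 6640/27313 - 1825346/191427 = -48584600018/5228445651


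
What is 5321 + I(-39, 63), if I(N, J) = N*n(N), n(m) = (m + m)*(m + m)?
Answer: -231955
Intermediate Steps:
n(m) = 4*m**2 (n(m) = (2*m)*(2*m) = 4*m**2)
I(N, J) = 4*N**3 (I(N, J) = N*(4*N**2) = 4*N**3)
5321 + I(-39, 63) = 5321 + 4*(-39)**3 = 5321 + 4*(-59319) = 5321 - 237276 = -231955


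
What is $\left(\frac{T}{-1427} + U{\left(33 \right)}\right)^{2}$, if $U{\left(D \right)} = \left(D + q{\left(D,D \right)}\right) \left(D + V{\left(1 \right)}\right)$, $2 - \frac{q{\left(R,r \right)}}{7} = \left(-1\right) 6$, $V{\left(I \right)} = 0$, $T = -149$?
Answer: $\frac{17566559797504}{2036329} \approx 8.6266 \cdot 10^{6}$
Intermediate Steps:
$q{\left(R,r \right)} = 56$ ($q{\left(R,r \right)} = 14 - 7 \left(\left(-1\right) 6\right) = 14 - -42 = 14 + 42 = 56$)
$U{\left(D \right)} = D \left(56 + D\right)$ ($U{\left(D \right)} = \left(D + 56\right) \left(D + 0\right) = \left(56 + D\right) D = D \left(56 + D\right)$)
$\left(\frac{T}{-1427} + U{\left(33 \right)}\right)^{2} = \left(- \frac{149}{-1427} + 33 \left(56 + 33\right)\right)^{2} = \left(\left(-149\right) \left(- \frac{1}{1427}\right) + 33 \cdot 89\right)^{2} = \left(\frac{149}{1427} + 2937\right)^{2} = \left(\frac{4191248}{1427}\right)^{2} = \frac{17566559797504}{2036329}$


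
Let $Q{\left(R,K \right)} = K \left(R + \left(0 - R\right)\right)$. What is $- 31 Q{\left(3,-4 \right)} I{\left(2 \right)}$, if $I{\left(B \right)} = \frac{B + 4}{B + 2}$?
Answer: $0$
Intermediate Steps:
$Q{\left(R,K \right)} = 0$ ($Q{\left(R,K \right)} = K \left(R - R\right) = K 0 = 0$)
$I{\left(B \right)} = \frac{4 + B}{2 + B}$
$- 31 Q{\left(3,-4 \right)} I{\left(2 \right)} = \left(-31\right) 0 \frac{4 + 2}{2 + 2} = 0 \cdot \frac{1}{4} \cdot 6 = 0 \cdot \frac{3}{2} = 0$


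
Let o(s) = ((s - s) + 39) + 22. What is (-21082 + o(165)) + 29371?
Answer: 8350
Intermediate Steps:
o(s) = 61 (o(s) = (0 + 39) + 22 = 39 + 22 = 61)
(-21082 + o(165)) + 29371 = (-21082 + 61) + 29371 = -21021 + 29371 = 8350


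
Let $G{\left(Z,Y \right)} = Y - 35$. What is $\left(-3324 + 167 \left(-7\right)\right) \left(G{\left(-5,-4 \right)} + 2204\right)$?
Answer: $-9727345$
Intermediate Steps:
$G{\left(Z,Y \right)} = -35 + Y$
$\left(-3324 + 167 \left(-7\right)\right) \left(G{\left(-5,-4 \right)} + 2204\right) = \left(-3324 + 167 \left(-7\right)\right) \left(\left(-35 - 4\right) + 2204\right) = \left(-3324 - 1169\right) \left(-39 + 2204\right) = \left(-4493\right) 2165 = -9727345$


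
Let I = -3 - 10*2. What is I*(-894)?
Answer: 20562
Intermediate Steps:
I = -23 (I = -3 - 20 = -23)
I*(-894) = -23*(-894) = 20562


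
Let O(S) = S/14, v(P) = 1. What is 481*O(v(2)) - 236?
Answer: -2823/14 ≈ -201.64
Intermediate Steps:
O(S) = S/14 (O(S) = S*(1/14) = S/14)
481*O(v(2)) - 236 = 481*((1/14)*1) - 236 = 481*(1/14) - 236 = 481/14 - 236 = -2823/14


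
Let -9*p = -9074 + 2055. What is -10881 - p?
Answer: -104948/9 ≈ -11661.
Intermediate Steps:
p = 7019/9 (p = -(-9074 + 2055)/9 = -⅑*(-7019) = 7019/9 ≈ 779.89)
-10881 - p = -10881 - 1*7019/9 = -10881 - 7019/9 = -104948/9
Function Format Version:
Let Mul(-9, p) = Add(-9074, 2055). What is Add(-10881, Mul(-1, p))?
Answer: Rational(-104948, 9) ≈ -11661.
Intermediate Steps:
p = Rational(7019, 9) (p = Mul(Rational(-1, 9), Add(-9074, 2055)) = Mul(Rational(-1, 9), -7019) = Rational(7019, 9) ≈ 779.89)
Add(-10881, Mul(-1, p)) = Add(-10881, Mul(-1, Rational(7019, 9))) = Add(-10881, Rational(-7019, 9)) = Rational(-104948, 9)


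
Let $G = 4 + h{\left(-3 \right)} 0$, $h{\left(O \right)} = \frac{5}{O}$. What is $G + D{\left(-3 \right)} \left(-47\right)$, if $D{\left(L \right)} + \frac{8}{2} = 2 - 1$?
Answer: $145$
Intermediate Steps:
$D{\left(L \right)} = -3$ ($D{\left(L \right)} = -4 + \left(2 - 1\right) = -4 + 1 = -3$)
$G = 4$ ($G = 4 + \frac{5}{-3} \cdot 0 = 4 + 5 \left(- \frac{1}{3}\right) 0 = 4 - 0 = 4 + 0 = 4$)
$G + D{\left(-3 \right)} \left(-47\right) = 4 - -141 = 4 + 141 = 145$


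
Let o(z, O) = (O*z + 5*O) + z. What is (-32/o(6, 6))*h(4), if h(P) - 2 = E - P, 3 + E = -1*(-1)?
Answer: 16/9 ≈ 1.7778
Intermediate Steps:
o(z, O) = z + 5*O + O*z (o(z, O) = (5*O + O*z) + z = z + 5*O + O*z)
E = -2 (E = -3 - 1*(-1) = -3 + 1 = -2)
h(P) = -P (h(P) = 2 + (-2 - P) = -P)
(-32/o(6, 6))*h(4) = (-32/(6 + 5*6 + 6*6))*(-1*4) = -32/(6 + 30 + 36)*(-4) = -32/72*(-4) = -32*1/72*(-4) = -4/9*(-4) = 16/9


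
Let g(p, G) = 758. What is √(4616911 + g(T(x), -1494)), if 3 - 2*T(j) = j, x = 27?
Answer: √4617669 ≈ 2148.9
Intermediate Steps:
T(j) = 3/2 - j/2
√(4616911 + g(T(x), -1494)) = √(4616911 + 758) = √4617669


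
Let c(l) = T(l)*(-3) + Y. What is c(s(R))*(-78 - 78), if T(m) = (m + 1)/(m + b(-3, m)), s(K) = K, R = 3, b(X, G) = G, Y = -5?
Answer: 1092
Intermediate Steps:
T(m) = (1 + m)/(2*m) (T(m) = (m + 1)/(m + m) = (1 + m)/((2*m)) = (1 + m)*(1/(2*m)) = (1 + m)/(2*m))
c(l) = -5 - 3*(1 + l)/(2*l) (c(l) = ((1 + l)/(2*l))*(-3) - 5 = -3*(1 + l)/(2*l) - 5 = -5 - 3*(1 + l)/(2*l))
c(s(R))*(-78 - 78) = ((½)*(-3 - 13*3)/3)*(-78 - 78) = ((½)*(⅓)*(-3 - 39))*(-156) = ((½)*(⅓)*(-42))*(-156) = -7*(-156) = 1092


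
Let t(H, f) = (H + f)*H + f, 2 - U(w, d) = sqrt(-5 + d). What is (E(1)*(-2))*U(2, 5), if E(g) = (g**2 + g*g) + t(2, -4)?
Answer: 24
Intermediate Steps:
U(w, d) = 2 - sqrt(-5 + d)
t(H, f) = f + H*(H + f) (t(H, f) = H*(H + f) + f = f + H*(H + f))
E(g) = -8 + 2*g**2 (E(g) = (g**2 + g*g) + (-4 + 2**2 + 2*(-4)) = (g**2 + g**2) + (-4 + 4 - 8) = 2*g**2 - 8 = -8 + 2*g**2)
(E(1)*(-2))*U(2, 5) = ((-8 + 2*1**2)*(-2))*(2 - sqrt(-5 + 5)) = ((-8 + 2*1)*(-2))*(2 - sqrt(0)) = ((-8 + 2)*(-2))*(2 - 1*0) = (-6*(-2))*(2 + 0) = 12*2 = 24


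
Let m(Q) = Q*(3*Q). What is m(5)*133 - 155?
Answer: 9820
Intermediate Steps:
m(Q) = 3*Q**2
m(5)*133 - 155 = (3*5**2)*133 - 155 = (3*25)*133 - 155 = 75*133 - 155 = 9975 - 155 = 9820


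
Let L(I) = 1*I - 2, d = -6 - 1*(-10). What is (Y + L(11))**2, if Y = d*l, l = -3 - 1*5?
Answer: 529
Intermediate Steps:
d = 4 (d = -6 + 10 = 4)
L(I) = -2 + I (L(I) = I - 2 = -2 + I)
l = -8 (l = -3 - 5 = -8)
Y = -32 (Y = 4*(-8) = -32)
(Y + L(11))**2 = (-32 + (-2 + 11))**2 = (-32 + 9)**2 = (-23)**2 = 529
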